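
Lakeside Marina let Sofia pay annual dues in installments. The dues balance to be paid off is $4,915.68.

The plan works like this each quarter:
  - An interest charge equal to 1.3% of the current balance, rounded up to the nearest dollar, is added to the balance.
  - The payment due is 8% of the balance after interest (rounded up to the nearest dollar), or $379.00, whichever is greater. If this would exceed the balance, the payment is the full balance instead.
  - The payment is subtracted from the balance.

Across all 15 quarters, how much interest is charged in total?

# | Opening | Interest | Payment | End bal
1 | $4,915.68 | $64.00 | $399.00 | $4,580.68
2 | $4,580.68 | $60.00 | $379.00 | $4,261.68
3 | $4,261.68 | $56.00 | $379.00 | $3,938.68
4 | $3,938.68 | $52.00 | $379.00 | $3,611.68
5 | $3,611.68 | $47.00 | $379.00 | $3,279.68
6 | $3,279.68 | $43.00 | $379.00 | $2,943.68
7 | $2,943.68 | $39.00 | $379.00 | $2,603.68
8 | $2,603.68 | $34.00 | $379.00 | $2,258.68
9 | $2,258.68 | $30.00 | $379.00 | $1,909.68
10 | $1,909.68 | $25.00 | $379.00 | $1,555.68
11 | $1,555.68 | $21.00 | $379.00 | $1,197.68
12 | $1,197.68 | $16.00 | $379.00 | $834.68
13 | $834.68 | $11.00 | $379.00 | $466.68
14 | $466.68 | $7.00 | $379.00 | $94.68
15 | $94.68 | $2.00 | $96.68 | $0.00
Total interest: $64.00 + $60.00 + $56.00 + $52.00 + $47.00 + $43.00 + $39.00 + $34.00 + $30.00 + $25.00 + $21.00 + $16.00 + $11.00 + $7.00 + $2.00 = $507.00

$507.00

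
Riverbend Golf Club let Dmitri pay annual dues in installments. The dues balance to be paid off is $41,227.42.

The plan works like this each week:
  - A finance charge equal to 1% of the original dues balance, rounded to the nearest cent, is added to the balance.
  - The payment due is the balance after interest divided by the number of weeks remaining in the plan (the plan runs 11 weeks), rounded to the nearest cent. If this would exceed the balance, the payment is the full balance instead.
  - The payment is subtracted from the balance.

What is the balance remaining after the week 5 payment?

Week 1: opening $41,227.42; interest $412.27 → $41,639.69; payment $3,785.43; balance $37,854.26
Week 2: opening $37,854.26; interest $412.27 → $38,266.53; payment $3,826.65; balance $34,439.88
Week 3: opening $34,439.88; interest $412.27 → $34,852.15; payment $3,872.46; balance $30,979.69
Week 4: opening $30,979.69; interest $412.27 → $31,391.96; payment $3,924.00; balance $27,467.96
Week 5: opening $27,467.96; interest $412.27 → $27,880.23; payment $3,982.89; balance $23,897.34

$23,897.34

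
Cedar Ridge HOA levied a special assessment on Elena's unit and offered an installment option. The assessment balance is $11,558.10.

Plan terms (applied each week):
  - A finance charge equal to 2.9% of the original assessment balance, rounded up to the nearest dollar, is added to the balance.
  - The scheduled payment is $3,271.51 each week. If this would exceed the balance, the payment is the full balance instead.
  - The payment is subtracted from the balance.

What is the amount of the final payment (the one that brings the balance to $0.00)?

# | Opening | Interest | Payment | End bal
1 | $11,558.10 | $336.00 | $3,271.51 | $8,622.59
2 | $8,622.59 | $336.00 | $3,271.51 | $5,687.08
3 | $5,687.08 | $336.00 | $3,271.51 | $2,751.57
4 | $2,751.57 | $336.00 | $3,087.57 | $0.00

$3,087.57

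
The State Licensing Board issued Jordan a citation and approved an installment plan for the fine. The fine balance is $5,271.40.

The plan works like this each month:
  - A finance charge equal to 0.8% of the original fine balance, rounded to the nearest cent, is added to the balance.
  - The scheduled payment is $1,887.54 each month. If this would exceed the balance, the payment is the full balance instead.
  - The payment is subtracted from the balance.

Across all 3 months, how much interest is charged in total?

$126.51

# | Opening | Interest | Payment | End bal
1 | $5,271.40 | $42.17 | $1,887.54 | $3,426.03
2 | $3,426.03 | $42.17 | $1,887.54 | $1,580.66
3 | $1,580.66 | $42.17 | $1,622.83 | $0.00
Total interest: $42.17 + $42.17 + $42.17 = $126.51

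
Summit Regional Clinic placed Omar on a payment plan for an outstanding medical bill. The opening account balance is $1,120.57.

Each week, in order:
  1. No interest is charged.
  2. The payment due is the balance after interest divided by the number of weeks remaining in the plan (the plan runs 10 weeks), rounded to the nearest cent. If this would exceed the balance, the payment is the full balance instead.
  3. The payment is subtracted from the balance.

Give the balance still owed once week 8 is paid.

Week 1: $1,120.57 − $112.06 → $1,008.51
Week 2: $1,008.51 − $112.06 → $896.45
Week 3: $896.45 − $112.06 → $784.39
Week 4: $784.39 − $112.06 → $672.33
Week 5: $672.33 − $112.06 → $560.27
Week 6: $560.27 − $112.05 → $448.22
Week 7: $448.22 − $112.06 → $336.16
Week 8: $336.16 − $112.05 → $224.11

$224.11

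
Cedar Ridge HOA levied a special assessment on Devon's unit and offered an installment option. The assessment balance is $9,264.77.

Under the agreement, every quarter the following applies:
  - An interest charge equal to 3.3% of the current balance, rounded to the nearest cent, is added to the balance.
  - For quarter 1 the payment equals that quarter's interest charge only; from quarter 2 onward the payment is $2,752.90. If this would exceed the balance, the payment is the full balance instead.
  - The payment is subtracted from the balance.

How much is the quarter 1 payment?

Quarter 1: opening $9,264.77; interest $305.74 → $9,570.51; payment $305.74; balance $9,264.77

$305.74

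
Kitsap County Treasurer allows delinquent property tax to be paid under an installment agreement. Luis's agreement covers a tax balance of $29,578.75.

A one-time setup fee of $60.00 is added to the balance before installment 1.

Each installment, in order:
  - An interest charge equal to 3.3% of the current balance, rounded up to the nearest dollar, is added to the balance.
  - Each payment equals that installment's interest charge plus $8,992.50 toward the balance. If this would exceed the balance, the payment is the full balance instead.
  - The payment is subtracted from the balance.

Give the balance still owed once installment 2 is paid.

Installment 1: $29,638.75 +$979.00 interest = $30,617.75; pay $9,971.50 → $20,646.25
Installment 2: $20,646.25 +$682.00 interest = $21,328.25; pay $9,674.50 → $11,653.75

$11,653.75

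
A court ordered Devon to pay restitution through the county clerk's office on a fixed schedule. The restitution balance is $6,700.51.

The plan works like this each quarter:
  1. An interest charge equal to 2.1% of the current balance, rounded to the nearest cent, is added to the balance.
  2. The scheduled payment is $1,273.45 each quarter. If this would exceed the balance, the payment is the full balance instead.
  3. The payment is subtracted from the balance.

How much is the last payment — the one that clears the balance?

$810.56

Quarter 1: $6,700.51 +$140.71 interest = $6,841.22; pay $1,273.45 → $5,567.77
Quarter 2: $5,567.77 +$116.92 interest = $5,684.69; pay $1,273.45 → $4,411.24
Quarter 3: $4,411.24 +$92.64 interest = $4,503.88; pay $1,273.45 → $3,230.43
Quarter 4: $3,230.43 +$67.84 interest = $3,298.27; pay $1,273.45 → $2,024.82
Quarter 5: $2,024.82 +$42.52 interest = $2,067.34; pay $1,273.45 → $793.89
Quarter 6: $793.89 +$16.67 interest = $810.56; pay $810.56 → $0.00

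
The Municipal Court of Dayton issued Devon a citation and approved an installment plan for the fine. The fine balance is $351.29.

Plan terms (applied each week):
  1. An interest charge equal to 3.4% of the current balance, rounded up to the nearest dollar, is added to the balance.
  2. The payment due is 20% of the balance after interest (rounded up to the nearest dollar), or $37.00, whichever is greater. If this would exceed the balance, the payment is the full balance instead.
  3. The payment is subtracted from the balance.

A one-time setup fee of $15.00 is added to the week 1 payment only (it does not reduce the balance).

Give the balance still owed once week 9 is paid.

Week 1: opening $351.29; interest $12.00 → $363.29; payment $73.00 (+ $15.00 fee); balance $290.29
Week 2: opening $290.29; interest $10.00 → $300.29; payment $61.00; balance $239.29
Week 3: opening $239.29; interest $9.00 → $248.29; payment $50.00; balance $198.29
Week 4: opening $198.29; interest $7.00 → $205.29; payment $42.00; balance $163.29
Week 5: opening $163.29; interest $6.00 → $169.29; payment $37.00; balance $132.29
Week 6: opening $132.29; interest $5.00 → $137.29; payment $37.00; balance $100.29
Week 7: opening $100.29; interest $4.00 → $104.29; payment $37.00; balance $67.29
Week 8: opening $67.29; interest $3.00 → $70.29; payment $37.00; balance $33.29
Week 9: opening $33.29; interest $2.00 → $35.29; payment $35.29; balance $0.00

$0.00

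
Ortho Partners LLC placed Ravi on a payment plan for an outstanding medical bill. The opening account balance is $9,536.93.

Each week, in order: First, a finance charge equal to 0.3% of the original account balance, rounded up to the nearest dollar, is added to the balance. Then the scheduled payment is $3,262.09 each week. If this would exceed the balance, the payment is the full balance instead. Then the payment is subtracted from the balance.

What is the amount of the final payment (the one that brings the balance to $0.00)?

Week 1: opening $9,536.93; interest $29.00 → $9,565.93; payment $3,262.09; balance $6,303.84
Week 2: opening $6,303.84; interest $29.00 → $6,332.84; payment $3,262.09; balance $3,070.75
Week 3: opening $3,070.75; interest $29.00 → $3,099.75; payment $3,099.75; balance $0.00

$3,099.75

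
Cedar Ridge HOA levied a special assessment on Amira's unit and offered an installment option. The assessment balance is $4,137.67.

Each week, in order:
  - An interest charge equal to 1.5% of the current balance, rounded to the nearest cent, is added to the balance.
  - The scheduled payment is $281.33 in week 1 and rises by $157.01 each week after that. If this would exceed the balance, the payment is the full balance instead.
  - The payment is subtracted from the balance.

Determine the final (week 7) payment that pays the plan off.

$374.50

# | Opening | Interest | Payment | End bal
1 | $4,137.67 | $62.07 | $281.33 | $3,918.41
2 | $3,918.41 | $58.78 | $438.34 | $3,538.85
3 | $3,538.85 | $53.08 | $595.35 | $2,996.58
4 | $2,996.58 | $44.95 | $752.36 | $2,289.17
5 | $2,289.17 | $34.34 | $909.37 | $1,414.14
6 | $1,414.14 | $21.21 | $1,066.38 | $368.97
7 | $368.97 | $5.53 | $374.50 | $0.00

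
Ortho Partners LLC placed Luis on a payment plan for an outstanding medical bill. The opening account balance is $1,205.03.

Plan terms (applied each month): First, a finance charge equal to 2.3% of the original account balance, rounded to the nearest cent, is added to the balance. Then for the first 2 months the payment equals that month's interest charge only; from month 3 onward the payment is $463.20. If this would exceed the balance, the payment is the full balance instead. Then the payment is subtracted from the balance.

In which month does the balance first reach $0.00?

Month 1: $1,205.03 +$27.72 interest = $1,232.75; pay $27.72 → $1,205.03
Month 2: $1,205.03 +$27.72 interest = $1,232.75; pay $27.72 → $1,205.03
Month 3: $1,205.03 +$27.72 interest = $1,232.75; pay $463.20 → $769.55
Month 4: $769.55 +$27.72 interest = $797.27; pay $463.20 → $334.07
Month 5: $334.07 +$27.72 interest = $361.79; pay $361.79 → $0.00
Balance reaches $0.00 in month 5.

5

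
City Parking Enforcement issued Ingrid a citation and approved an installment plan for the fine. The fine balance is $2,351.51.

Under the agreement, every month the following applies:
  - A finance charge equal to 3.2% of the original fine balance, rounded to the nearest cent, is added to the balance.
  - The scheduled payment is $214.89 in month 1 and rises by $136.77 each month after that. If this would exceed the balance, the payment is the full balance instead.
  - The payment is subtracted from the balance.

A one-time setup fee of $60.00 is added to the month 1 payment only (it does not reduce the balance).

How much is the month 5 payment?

$761.97

# | Opening | Interest | Payment | Fee | End bal
1 | $2,351.51 | $75.25 | $214.89 | $60.00 | $2,211.87
2 | $2,211.87 | $75.25 | $351.66 | — | $1,935.46
3 | $1,935.46 | $75.25 | $488.43 | — | $1,522.28
4 | $1,522.28 | $75.25 | $625.20 | — | $972.33
5 | $972.33 | $75.25 | $761.97 | — | $285.61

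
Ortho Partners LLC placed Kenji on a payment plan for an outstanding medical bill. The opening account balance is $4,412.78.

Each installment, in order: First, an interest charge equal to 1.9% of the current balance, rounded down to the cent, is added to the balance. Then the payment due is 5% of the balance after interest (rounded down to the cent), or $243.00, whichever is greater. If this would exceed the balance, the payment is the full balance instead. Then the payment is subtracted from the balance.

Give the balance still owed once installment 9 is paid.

$2,866.47

Installment 1: opening $4,412.78; interest $83.84 → $4,496.62; payment $243.00; balance $4,253.62
Installment 2: opening $4,253.62; interest $80.81 → $4,334.43; payment $243.00; balance $4,091.43
Installment 3: opening $4,091.43; interest $77.73 → $4,169.16; payment $243.00; balance $3,926.16
Installment 4: opening $3,926.16; interest $74.59 → $4,000.75; payment $243.00; balance $3,757.75
Installment 5: opening $3,757.75; interest $71.39 → $3,829.14; payment $243.00; balance $3,586.14
Installment 6: opening $3,586.14; interest $68.13 → $3,654.27; payment $243.00; balance $3,411.27
Installment 7: opening $3,411.27; interest $64.81 → $3,476.08; payment $243.00; balance $3,233.08
Installment 8: opening $3,233.08; interest $61.42 → $3,294.50; payment $243.00; balance $3,051.50
Installment 9: opening $3,051.50; interest $57.97 → $3,109.47; payment $243.00; balance $2,866.47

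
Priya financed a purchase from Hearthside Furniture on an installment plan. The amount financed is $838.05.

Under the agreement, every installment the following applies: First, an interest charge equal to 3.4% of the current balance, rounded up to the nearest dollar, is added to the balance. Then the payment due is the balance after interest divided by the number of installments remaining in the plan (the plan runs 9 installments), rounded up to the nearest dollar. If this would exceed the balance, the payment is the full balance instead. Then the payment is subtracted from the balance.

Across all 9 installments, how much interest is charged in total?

$160.00

Installment 1: opening $838.05; interest $29.00 → $867.05; payment $97.00; balance $770.05
Installment 2: opening $770.05; interest $27.00 → $797.05; payment $100.00; balance $697.05
Installment 3: opening $697.05; interest $24.00 → $721.05; payment $104.00; balance $617.05
Installment 4: opening $617.05; interest $21.00 → $638.05; payment $107.00; balance $531.05
Installment 5: opening $531.05; interest $19.00 → $550.05; payment $111.00; balance $439.05
Installment 6: opening $439.05; interest $15.00 → $454.05; payment $114.00; balance $340.05
Installment 7: opening $340.05; interest $12.00 → $352.05; payment $118.00; balance $234.05
Installment 8: opening $234.05; interest $8.00 → $242.05; payment $122.00; balance $120.05
Installment 9: opening $120.05; interest $5.00 → $125.05; payment $125.05; balance $0.00
Total interest: $29.00 + $27.00 + $24.00 + $21.00 + $19.00 + $15.00 + $12.00 + $8.00 + $5.00 = $160.00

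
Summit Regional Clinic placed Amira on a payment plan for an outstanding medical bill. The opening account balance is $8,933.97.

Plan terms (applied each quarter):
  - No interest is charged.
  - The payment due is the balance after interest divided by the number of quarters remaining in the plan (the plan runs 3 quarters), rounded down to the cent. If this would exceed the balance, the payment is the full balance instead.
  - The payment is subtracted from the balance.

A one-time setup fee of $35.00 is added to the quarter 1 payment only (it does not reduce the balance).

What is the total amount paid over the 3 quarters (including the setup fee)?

$8,968.97

# | Opening | Payment | Fee | End bal
1 | $8,933.97 | $2,977.99 | $35.00 | $5,955.98
2 | $5,955.98 | $2,977.99 | — | $2,977.99
3 | $2,977.99 | $2,977.99 | — | $0.00
Total paid: $8,968.97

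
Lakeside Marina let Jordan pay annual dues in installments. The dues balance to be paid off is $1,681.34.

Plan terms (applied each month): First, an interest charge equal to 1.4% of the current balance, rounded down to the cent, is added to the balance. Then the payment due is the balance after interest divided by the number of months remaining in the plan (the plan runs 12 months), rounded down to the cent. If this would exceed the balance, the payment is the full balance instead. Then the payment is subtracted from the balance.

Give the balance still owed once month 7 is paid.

$772.15

Month 1: $1,681.34 +$23.53 interest = $1,704.87; pay $142.07 → $1,562.80
Month 2: $1,562.80 +$21.87 interest = $1,584.67; pay $144.06 → $1,440.61
Month 3: $1,440.61 +$20.16 interest = $1,460.77; pay $146.07 → $1,314.70
Month 4: $1,314.70 +$18.40 interest = $1,333.10; pay $148.12 → $1,184.98
Month 5: $1,184.98 +$16.58 interest = $1,201.56; pay $150.19 → $1,051.37
Month 6: $1,051.37 +$14.71 interest = $1,066.08; pay $152.29 → $913.79
Month 7: $913.79 +$12.79 interest = $926.58; pay $154.43 → $772.15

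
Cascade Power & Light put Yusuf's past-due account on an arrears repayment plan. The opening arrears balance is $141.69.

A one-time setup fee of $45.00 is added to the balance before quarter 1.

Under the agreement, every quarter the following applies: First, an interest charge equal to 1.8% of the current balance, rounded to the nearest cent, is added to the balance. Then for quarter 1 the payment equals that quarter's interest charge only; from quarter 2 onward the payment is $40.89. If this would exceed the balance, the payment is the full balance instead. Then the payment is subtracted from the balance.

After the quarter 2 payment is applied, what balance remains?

Quarter 1: opening $186.69; interest $3.36 → $190.05; payment $3.36; balance $186.69
Quarter 2: opening $186.69; interest $3.36 → $190.05; payment $40.89; balance $149.16

$149.16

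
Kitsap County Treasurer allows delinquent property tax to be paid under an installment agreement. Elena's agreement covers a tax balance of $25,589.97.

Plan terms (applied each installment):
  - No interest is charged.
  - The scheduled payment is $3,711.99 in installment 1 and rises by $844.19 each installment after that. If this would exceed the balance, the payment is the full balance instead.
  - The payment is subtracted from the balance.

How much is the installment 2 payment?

Installment 1: $25,589.97 − $3,711.99 → $21,877.98
Installment 2: $21,877.98 − $4,556.18 → $17,321.80

$4,556.18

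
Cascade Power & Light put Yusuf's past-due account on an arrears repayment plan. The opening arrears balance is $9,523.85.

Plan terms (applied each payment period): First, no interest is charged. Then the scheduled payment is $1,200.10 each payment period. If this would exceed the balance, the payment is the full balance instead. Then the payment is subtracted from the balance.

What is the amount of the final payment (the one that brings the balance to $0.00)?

$1,123.15

Payment period 1: $9,523.85 − $1,200.10 → $8,323.75
Payment period 2: $8,323.75 − $1,200.10 → $7,123.65
Payment period 3: $7,123.65 − $1,200.10 → $5,923.55
Payment period 4: $5,923.55 − $1,200.10 → $4,723.45
Payment period 5: $4,723.45 − $1,200.10 → $3,523.35
Payment period 6: $3,523.35 − $1,200.10 → $2,323.25
Payment period 7: $2,323.25 − $1,200.10 → $1,123.15
Payment period 8: $1,123.15 − $1,123.15 → $0.00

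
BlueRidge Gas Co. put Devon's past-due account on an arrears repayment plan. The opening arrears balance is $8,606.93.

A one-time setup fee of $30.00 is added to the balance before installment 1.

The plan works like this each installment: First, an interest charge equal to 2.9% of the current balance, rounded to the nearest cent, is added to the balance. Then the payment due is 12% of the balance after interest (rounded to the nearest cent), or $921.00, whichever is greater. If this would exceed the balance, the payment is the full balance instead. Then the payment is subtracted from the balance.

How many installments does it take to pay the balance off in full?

Installment 1: opening $8,636.93; interest $250.47 → $8,887.40; payment $1,066.49; balance $7,820.91
Installment 2: opening $7,820.91; interest $226.81 → $8,047.72; payment $965.73; balance $7,081.99
Installment 3: opening $7,081.99; interest $205.38 → $7,287.37; payment $921.00; balance $6,366.37
Installment 4: opening $6,366.37; interest $184.62 → $6,550.99; payment $921.00; balance $5,629.99
Installment 5: opening $5,629.99; interest $163.27 → $5,793.26; payment $921.00; balance $4,872.26
Installment 6: opening $4,872.26; interest $141.30 → $5,013.56; payment $921.00; balance $4,092.56
Installment 7: opening $4,092.56; interest $118.68 → $4,211.24; payment $921.00; balance $3,290.24
Installment 8: opening $3,290.24; interest $95.42 → $3,385.66; payment $921.00; balance $2,464.66
Installment 9: opening $2,464.66; interest $71.48 → $2,536.14; payment $921.00; balance $1,615.14
Installment 10: opening $1,615.14; interest $46.84 → $1,661.98; payment $921.00; balance $740.98
Installment 11: opening $740.98; interest $21.49 → $762.47; payment $762.47; balance $0.00
Balance reaches $0.00 in installment 11.

11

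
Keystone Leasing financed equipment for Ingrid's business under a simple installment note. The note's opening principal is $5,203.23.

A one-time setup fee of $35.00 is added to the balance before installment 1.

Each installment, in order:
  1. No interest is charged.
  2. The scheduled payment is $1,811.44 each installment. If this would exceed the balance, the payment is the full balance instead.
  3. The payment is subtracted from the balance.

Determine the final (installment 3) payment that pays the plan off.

$1,615.35

# | Opening | Payment | End bal
1 | $5,238.23 | $1,811.44 | $3,426.79
2 | $3,426.79 | $1,811.44 | $1,615.35
3 | $1,615.35 | $1,615.35 | $0.00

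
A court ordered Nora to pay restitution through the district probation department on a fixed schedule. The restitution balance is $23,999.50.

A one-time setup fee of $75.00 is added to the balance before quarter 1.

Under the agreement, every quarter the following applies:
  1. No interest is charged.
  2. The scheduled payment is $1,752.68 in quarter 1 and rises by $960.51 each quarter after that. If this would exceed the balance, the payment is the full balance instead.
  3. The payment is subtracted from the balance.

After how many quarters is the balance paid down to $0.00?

# | Opening | Payment | End bal
1 | $24,074.50 | $1,752.68 | $22,321.82
2 | $22,321.82 | $2,713.19 | $19,608.63
3 | $19,608.63 | $3,673.70 | $15,934.93
4 | $15,934.93 | $4,634.21 | $11,300.72
5 | $11,300.72 | $5,594.72 | $5,706.00
6 | $5,706.00 | $5,706.00 | $0.00
Balance reaches $0.00 in quarter 6.

6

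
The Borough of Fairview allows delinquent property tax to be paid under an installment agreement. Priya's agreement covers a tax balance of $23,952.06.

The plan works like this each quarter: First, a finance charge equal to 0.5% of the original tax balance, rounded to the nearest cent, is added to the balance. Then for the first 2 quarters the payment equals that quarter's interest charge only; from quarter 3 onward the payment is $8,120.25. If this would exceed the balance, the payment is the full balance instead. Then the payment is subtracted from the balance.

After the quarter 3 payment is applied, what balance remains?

$15,951.57

Quarter 1: opening $23,952.06; interest $119.76 → $24,071.82; payment $119.76; balance $23,952.06
Quarter 2: opening $23,952.06; interest $119.76 → $24,071.82; payment $119.76; balance $23,952.06
Quarter 3: opening $23,952.06; interest $119.76 → $24,071.82; payment $8,120.25; balance $15,951.57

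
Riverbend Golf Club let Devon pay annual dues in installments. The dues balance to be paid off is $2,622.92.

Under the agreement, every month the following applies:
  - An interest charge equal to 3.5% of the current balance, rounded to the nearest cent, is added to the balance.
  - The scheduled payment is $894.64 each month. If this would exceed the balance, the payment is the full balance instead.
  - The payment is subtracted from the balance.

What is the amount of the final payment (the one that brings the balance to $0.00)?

Month 1: $2,622.92 +$91.80 interest = $2,714.72; pay $894.64 → $1,820.08
Month 2: $1,820.08 +$63.70 interest = $1,883.78; pay $894.64 → $989.14
Month 3: $989.14 +$34.62 interest = $1,023.76; pay $894.64 → $129.12
Month 4: $129.12 +$4.52 interest = $133.64; pay $133.64 → $0.00

$133.64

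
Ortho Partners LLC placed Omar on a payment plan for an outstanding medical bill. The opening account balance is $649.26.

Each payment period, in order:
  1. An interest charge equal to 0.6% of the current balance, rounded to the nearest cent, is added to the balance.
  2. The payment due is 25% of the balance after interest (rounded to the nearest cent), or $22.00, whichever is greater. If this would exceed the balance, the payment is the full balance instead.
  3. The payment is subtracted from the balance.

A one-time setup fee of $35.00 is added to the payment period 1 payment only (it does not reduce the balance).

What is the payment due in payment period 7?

Payment period 1: $649.26 +$3.90 interest = $653.16; pay $163.29 (+ $35.00 fee) → $489.87
Payment period 2: $489.87 +$2.94 interest = $492.81; pay $123.20 → $369.61
Payment period 3: $369.61 +$2.22 interest = $371.83; pay $92.96 → $278.87
Payment period 4: $278.87 +$1.67 interest = $280.54; pay $70.14 → $210.40
Payment period 5: $210.40 +$1.26 interest = $211.66; pay $52.92 → $158.74
Payment period 6: $158.74 +$0.95 interest = $159.69; pay $39.92 → $119.77
Payment period 7: $119.77 +$0.72 interest = $120.49; pay $30.12 → $90.37

$30.12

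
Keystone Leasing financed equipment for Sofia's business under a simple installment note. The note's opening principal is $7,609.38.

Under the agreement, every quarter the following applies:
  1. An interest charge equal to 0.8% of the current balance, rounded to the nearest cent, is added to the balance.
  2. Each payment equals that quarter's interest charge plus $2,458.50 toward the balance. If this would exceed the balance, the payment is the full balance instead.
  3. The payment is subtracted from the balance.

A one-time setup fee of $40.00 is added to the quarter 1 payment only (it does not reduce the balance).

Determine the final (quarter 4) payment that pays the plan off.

Quarter 1: $7,609.38 +$60.88 interest = $7,670.26; pay $2,519.38 (+ $40.00 fee) → $5,150.88
Quarter 2: $5,150.88 +$41.21 interest = $5,192.09; pay $2,499.71 → $2,692.38
Quarter 3: $2,692.38 +$21.54 interest = $2,713.92; pay $2,480.04 → $233.88
Quarter 4: $233.88 +$1.87 interest = $235.75; pay $235.75 → $0.00

$235.75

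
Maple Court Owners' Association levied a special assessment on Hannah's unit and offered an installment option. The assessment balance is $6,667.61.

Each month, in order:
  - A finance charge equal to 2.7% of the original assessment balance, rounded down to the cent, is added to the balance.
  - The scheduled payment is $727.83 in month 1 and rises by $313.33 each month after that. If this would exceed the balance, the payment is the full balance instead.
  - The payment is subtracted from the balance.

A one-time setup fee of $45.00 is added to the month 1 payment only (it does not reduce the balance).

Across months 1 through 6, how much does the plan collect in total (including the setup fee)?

$7,792.73

Month 1: $6,667.61 +$180.02 interest = $6,847.63; pay $727.83 (+ $45.00 fee) → $6,119.80
Month 2: $6,119.80 +$180.02 interest = $6,299.82; pay $1,041.16 → $5,258.66
Month 3: $5,258.66 +$180.02 interest = $5,438.68; pay $1,354.49 → $4,084.19
Month 4: $4,084.19 +$180.02 interest = $4,264.21; pay $1,667.82 → $2,596.39
Month 5: $2,596.39 +$180.02 interest = $2,776.41; pay $1,981.15 → $795.26
Month 6: $795.26 +$180.02 interest = $975.28; pay $975.28 → $0.00
Total paid: $7,792.73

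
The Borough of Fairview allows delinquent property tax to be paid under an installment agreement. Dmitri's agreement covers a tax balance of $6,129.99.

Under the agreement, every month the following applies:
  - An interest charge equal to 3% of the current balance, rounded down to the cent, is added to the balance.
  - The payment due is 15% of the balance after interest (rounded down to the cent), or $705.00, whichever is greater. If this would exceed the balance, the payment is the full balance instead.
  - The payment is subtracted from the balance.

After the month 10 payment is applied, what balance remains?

$0.00

Month 1: $6,129.99 +$183.89 interest = $6,313.88; pay $947.08 → $5,366.80
Month 2: $5,366.80 +$161.00 interest = $5,527.80; pay $829.17 → $4,698.63
Month 3: $4,698.63 +$140.95 interest = $4,839.58; pay $725.93 → $4,113.65
Month 4: $4,113.65 +$123.40 interest = $4,237.05; pay $705.00 → $3,532.05
Month 5: $3,532.05 +$105.96 interest = $3,638.01; pay $705.00 → $2,933.01
Month 6: $2,933.01 +$87.99 interest = $3,021.00; pay $705.00 → $2,316.00
Month 7: $2,316.00 +$69.48 interest = $2,385.48; pay $705.00 → $1,680.48
Month 8: $1,680.48 +$50.41 interest = $1,730.89; pay $705.00 → $1,025.89
Month 9: $1,025.89 +$30.77 interest = $1,056.66; pay $705.00 → $351.66
Month 10: $351.66 +$10.54 interest = $362.20; pay $362.20 → $0.00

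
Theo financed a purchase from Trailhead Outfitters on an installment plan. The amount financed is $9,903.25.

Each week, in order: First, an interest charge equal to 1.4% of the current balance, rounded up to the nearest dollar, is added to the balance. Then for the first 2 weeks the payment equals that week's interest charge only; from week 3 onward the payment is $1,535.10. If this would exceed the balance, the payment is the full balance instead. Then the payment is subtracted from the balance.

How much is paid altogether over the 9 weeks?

$10,736.25

Week 1: opening $9,903.25; interest $139.00 → $10,042.25; payment $139.00; balance $9,903.25
Week 2: opening $9,903.25; interest $139.00 → $10,042.25; payment $139.00; balance $9,903.25
Week 3: opening $9,903.25; interest $139.00 → $10,042.25; payment $1,535.10; balance $8,507.15
Week 4: opening $8,507.15; interest $120.00 → $8,627.15; payment $1,535.10; balance $7,092.05
Week 5: opening $7,092.05; interest $100.00 → $7,192.05; payment $1,535.10; balance $5,656.95
Week 6: opening $5,656.95; interest $80.00 → $5,736.95; payment $1,535.10; balance $4,201.85
Week 7: opening $4,201.85; interest $59.00 → $4,260.85; payment $1,535.10; balance $2,725.75
Week 8: opening $2,725.75; interest $39.00 → $2,764.75; payment $1,535.10; balance $1,229.65
Week 9: opening $1,229.65; interest $18.00 → $1,247.65; payment $1,247.65; balance $0.00
Total paid: $10,736.25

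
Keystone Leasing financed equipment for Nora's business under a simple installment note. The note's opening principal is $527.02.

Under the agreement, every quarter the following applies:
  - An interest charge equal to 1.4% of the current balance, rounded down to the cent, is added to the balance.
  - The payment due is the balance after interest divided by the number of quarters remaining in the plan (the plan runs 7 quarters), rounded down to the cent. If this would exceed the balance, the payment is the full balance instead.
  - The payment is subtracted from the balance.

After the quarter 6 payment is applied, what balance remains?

$81.83

Quarter 1: $527.02 +$7.37 interest = $534.39; pay $76.34 → $458.05
Quarter 2: $458.05 +$6.41 interest = $464.46; pay $77.41 → $387.05
Quarter 3: $387.05 +$5.41 interest = $392.46; pay $78.49 → $313.97
Quarter 4: $313.97 +$4.39 interest = $318.36; pay $79.59 → $238.77
Quarter 5: $238.77 +$3.34 interest = $242.11; pay $80.70 → $161.41
Quarter 6: $161.41 +$2.25 interest = $163.66; pay $81.83 → $81.83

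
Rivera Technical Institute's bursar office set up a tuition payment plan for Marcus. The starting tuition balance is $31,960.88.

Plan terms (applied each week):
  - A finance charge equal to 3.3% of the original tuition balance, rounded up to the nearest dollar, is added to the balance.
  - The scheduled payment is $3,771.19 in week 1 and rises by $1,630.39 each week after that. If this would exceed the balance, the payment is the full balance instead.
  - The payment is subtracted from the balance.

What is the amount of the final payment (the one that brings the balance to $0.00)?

Week 1: $31,960.88 +$1,055.00 interest = $33,015.88; pay $3,771.19 → $29,244.69
Week 2: $29,244.69 +$1,055.00 interest = $30,299.69; pay $5,401.58 → $24,898.11
Week 3: $24,898.11 +$1,055.00 interest = $25,953.11; pay $7,031.97 → $18,921.14
Week 4: $18,921.14 +$1,055.00 interest = $19,976.14; pay $8,662.36 → $11,313.78
Week 5: $11,313.78 +$1,055.00 interest = $12,368.78; pay $10,292.75 → $2,076.03
Week 6: $2,076.03 +$1,055.00 interest = $3,131.03; pay $3,131.03 → $0.00

$3,131.03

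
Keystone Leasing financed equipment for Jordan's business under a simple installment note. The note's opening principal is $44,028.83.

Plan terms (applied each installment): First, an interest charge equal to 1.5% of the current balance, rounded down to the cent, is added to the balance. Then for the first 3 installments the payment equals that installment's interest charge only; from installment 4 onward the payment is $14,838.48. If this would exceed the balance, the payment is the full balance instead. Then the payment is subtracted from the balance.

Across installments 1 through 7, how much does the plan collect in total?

$47,363.01

Installment 1: $44,028.83 +$660.43 interest = $44,689.26; pay $660.43 → $44,028.83
Installment 2: $44,028.83 +$660.43 interest = $44,689.26; pay $660.43 → $44,028.83
Installment 3: $44,028.83 +$660.43 interest = $44,689.26; pay $660.43 → $44,028.83
Installment 4: $44,028.83 +$660.43 interest = $44,689.26; pay $14,838.48 → $29,850.78
Installment 5: $29,850.78 +$447.76 interest = $30,298.54; pay $14,838.48 → $15,460.06
Installment 6: $15,460.06 +$231.90 interest = $15,691.96; pay $14,838.48 → $853.48
Installment 7: $853.48 +$12.80 interest = $866.28; pay $866.28 → $0.00
Total paid: $47,363.01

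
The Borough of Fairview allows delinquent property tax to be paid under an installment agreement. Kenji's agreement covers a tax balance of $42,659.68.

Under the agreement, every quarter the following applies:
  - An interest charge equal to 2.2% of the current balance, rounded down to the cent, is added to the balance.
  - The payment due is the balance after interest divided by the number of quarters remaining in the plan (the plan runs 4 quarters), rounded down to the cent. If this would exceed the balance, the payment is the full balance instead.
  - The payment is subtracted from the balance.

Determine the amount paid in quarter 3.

$11,384.40

Quarter 1: $42,659.68 +$938.51 interest = $43,598.19; pay $10,899.54 → $32,698.65
Quarter 2: $32,698.65 +$719.37 interest = $33,418.02; pay $11,139.34 → $22,278.68
Quarter 3: $22,278.68 +$490.13 interest = $22,768.81; pay $11,384.40 → $11,384.41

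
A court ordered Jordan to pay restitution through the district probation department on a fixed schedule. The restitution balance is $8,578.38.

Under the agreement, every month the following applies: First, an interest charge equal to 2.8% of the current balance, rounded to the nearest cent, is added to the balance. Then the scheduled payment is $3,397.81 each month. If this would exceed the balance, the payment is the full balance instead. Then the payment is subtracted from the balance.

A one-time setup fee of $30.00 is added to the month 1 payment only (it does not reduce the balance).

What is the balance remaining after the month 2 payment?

$2,174.73

Month 1: $8,578.38 +$240.19 interest = $8,818.57; pay $3,397.81 (+ $30.00 fee) → $5,420.76
Month 2: $5,420.76 +$151.78 interest = $5,572.54; pay $3,397.81 → $2,174.73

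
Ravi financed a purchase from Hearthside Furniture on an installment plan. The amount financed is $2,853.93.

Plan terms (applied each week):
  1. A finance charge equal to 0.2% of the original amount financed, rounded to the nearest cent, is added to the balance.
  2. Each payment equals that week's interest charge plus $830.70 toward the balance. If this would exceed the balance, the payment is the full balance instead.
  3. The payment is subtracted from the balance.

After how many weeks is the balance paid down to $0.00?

4

Week 1: $2,853.93 +$5.71 interest = $2,859.64; pay $836.41 → $2,023.23
Week 2: $2,023.23 +$5.71 interest = $2,028.94; pay $836.41 → $1,192.53
Week 3: $1,192.53 +$5.71 interest = $1,198.24; pay $836.41 → $361.83
Week 4: $361.83 +$5.71 interest = $367.54; pay $367.54 → $0.00
Balance reaches $0.00 in week 4.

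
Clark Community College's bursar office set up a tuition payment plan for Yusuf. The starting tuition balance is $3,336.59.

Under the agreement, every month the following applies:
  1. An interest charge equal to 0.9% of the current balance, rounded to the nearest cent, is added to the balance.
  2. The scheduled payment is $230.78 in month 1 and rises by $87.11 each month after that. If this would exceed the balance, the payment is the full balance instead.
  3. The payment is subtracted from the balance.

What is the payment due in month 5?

Month 1: opening $3,336.59; interest $30.03 → $3,366.62; payment $230.78; balance $3,135.84
Month 2: opening $3,135.84; interest $28.22 → $3,164.06; payment $317.89; balance $2,846.17
Month 3: opening $2,846.17; interest $25.62 → $2,871.79; payment $405.00; balance $2,466.79
Month 4: opening $2,466.79; interest $22.20 → $2,488.99; payment $492.11; balance $1,996.88
Month 5: opening $1,996.88; interest $17.97 → $2,014.85; payment $579.22; balance $1,435.63

$579.22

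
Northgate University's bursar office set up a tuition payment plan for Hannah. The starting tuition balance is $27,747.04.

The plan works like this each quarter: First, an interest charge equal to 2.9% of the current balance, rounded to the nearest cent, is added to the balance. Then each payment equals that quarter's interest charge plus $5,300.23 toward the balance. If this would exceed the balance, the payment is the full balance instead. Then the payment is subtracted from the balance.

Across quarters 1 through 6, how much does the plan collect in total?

Quarter 1: $27,747.04 +$804.66 interest = $28,551.70; pay $6,104.89 → $22,446.81
Quarter 2: $22,446.81 +$650.96 interest = $23,097.77; pay $5,951.19 → $17,146.58
Quarter 3: $17,146.58 +$497.25 interest = $17,643.83; pay $5,797.48 → $11,846.35
Quarter 4: $11,846.35 +$343.54 interest = $12,189.89; pay $5,643.77 → $6,546.12
Quarter 5: $6,546.12 +$189.84 interest = $6,735.96; pay $5,490.07 → $1,245.89
Quarter 6: $1,245.89 +$36.13 interest = $1,282.02; pay $1,282.02 → $0.00
Total paid: $30,269.42

$30,269.42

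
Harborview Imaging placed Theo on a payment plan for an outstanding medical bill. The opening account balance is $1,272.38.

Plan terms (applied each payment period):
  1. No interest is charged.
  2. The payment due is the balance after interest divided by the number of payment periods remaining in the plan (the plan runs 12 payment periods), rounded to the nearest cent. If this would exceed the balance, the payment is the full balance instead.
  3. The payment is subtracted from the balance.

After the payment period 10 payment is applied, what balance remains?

Payment period 1: $1,272.38 − $106.03 → $1,166.35
Payment period 2: $1,166.35 − $106.03 → $1,060.32
Payment period 3: $1,060.32 − $106.03 → $954.29
Payment period 4: $954.29 − $106.03 → $848.26
Payment period 5: $848.26 − $106.03 → $742.23
Payment period 6: $742.23 − $106.03 → $636.20
Payment period 7: $636.20 − $106.03 → $530.17
Payment period 8: $530.17 − $106.03 → $424.14
Payment period 9: $424.14 − $106.04 → $318.10
Payment period 10: $318.10 − $106.03 → $212.07

$212.07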